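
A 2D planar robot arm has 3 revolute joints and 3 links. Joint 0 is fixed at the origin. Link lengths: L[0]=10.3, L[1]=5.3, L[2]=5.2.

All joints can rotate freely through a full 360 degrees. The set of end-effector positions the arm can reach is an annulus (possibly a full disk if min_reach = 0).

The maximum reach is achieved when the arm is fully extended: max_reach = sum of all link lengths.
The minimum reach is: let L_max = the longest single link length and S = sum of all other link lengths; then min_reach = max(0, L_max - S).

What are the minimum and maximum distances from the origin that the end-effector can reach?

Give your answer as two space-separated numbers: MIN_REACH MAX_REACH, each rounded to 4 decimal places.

Link lengths: [10.3, 5.3, 5.2]
max_reach = 10.3 + 5.3 + 5.2 = 20.8
L_max = max([10.3, 5.3, 5.2]) = 10.3
S (sum of others) = 20.8 - 10.3 = 10.5
min_reach = max(0, 10.3 - 10.5) = max(0, -0.2) = 0

Answer: 0.0000 20.8000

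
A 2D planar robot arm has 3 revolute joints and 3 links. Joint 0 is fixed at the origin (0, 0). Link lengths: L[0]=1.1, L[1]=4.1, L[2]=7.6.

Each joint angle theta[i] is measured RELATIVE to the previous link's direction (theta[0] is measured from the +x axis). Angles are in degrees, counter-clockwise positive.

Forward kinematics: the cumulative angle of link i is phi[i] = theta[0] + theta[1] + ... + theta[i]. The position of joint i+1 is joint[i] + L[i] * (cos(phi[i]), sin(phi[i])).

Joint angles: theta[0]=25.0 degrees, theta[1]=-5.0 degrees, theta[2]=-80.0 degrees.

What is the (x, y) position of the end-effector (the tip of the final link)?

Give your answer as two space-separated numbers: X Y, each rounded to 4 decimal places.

joint[0] = (0.0000, 0.0000)  (base)
link 0: phi[0] = 25 = 25 deg
  cos(25 deg) = 0.9063, sin(25 deg) = 0.4226
  joint[1] = (0.0000, 0.0000) + 1.1 * (0.9063, 0.4226) = (0.0000 + 0.9969, 0.0000 + 0.4649) = (0.9969, 0.4649)
link 1: phi[1] = 25 + -5 = 20 deg
  cos(20 deg) = 0.9397, sin(20 deg) = 0.3420
  joint[2] = (0.9969, 0.4649) + 4.1 * (0.9397, 0.3420) = (0.9969 + 3.8527, 0.4649 + 1.4023) = (4.8497, 1.8672)
link 2: phi[2] = 25 + -5 + -80 = -60 deg
  cos(-60 deg) = 0.5000, sin(-60 deg) = -0.8660
  joint[3] = (4.8497, 1.8672) + 7.6 * (0.5000, -0.8660) = (4.8497 + 3.8000, 1.8672 + -6.5818) = (8.6497, -4.7146)
End effector: (8.6497, -4.7146)

Answer: 8.6497 -4.7146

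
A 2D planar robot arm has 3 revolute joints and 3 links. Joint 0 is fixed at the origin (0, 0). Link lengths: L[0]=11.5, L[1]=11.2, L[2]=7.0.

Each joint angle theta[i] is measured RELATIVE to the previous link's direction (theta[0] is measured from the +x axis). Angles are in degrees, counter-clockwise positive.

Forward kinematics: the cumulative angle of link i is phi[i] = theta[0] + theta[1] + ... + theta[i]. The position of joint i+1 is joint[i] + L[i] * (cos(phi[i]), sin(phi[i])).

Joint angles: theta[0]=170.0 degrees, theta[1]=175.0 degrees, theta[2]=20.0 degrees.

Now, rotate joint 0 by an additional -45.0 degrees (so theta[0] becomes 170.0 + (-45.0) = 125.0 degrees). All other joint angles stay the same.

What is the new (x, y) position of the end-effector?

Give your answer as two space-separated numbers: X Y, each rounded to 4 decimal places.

Answer: 4.3662 -4.7787

Derivation:
joint[0] = (0.0000, 0.0000)  (base)
link 0: phi[0] = 125 = 125 deg
  cos(125 deg) = -0.5736, sin(125 deg) = 0.8192
  joint[1] = (0.0000, 0.0000) + 11.5 * (-0.5736, 0.8192) = (0.0000 + -6.5961, 0.0000 + 9.4202) = (-6.5961, 9.4202)
link 1: phi[1] = 125 + 175 = 300 deg
  cos(300 deg) = 0.5000, sin(300 deg) = -0.8660
  joint[2] = (-6.5961, 9.4202) + 11.2 * (0.5000, -0.8660) = (-6.5961 + 5.6000, 9.4202 + -9.6995) = (-0.9961, -0.2792)
link 2: phi[2] = 125 + 175 + 20 = 320 deg
  cos(320 deg) = 0.7660, sin(320 deg) = -0.6428
  joint[3] = (-0.9961, -0.2792) + 7 * (0.7660, -0.6428) = (-0.9961 + 5.3623, -0.2792 + -4.4995) = (4.3662, -4.7787)
End effector: (4.3662, -4.7787)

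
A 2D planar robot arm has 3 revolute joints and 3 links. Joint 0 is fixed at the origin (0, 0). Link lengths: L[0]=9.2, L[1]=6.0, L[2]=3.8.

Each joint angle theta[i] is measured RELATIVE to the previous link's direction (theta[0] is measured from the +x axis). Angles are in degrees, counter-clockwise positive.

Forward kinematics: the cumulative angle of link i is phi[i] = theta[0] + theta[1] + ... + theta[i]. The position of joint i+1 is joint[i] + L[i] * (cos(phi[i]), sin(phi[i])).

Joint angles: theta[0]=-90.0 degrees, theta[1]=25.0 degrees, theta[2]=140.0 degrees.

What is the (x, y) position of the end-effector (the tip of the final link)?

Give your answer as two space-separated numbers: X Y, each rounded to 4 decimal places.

Answer: 3.5192 -10.9673

Derivation:
joint[0] = (0.0000, 0.0000)  (base)
link 0: phi[0] = -90 = -90 deg
  cos(-90 deg) = 0.0000, sin(-90 deg) = -1.0000
  joint[1] = (0.0000, 0.0000) + 9.2 * (0.0000, -1.0000) = (0.0000 + 0.0000, 0.0000 + -9.2000) = (0.0000, -9.2000)
link 1: phi[1] = -90 + 25 = -65 deg
  cos(-65 deg) = 0.4226, sin(-65 deg) = -0.9063
  joint[2] = (0.0000, -9.2000) + 6 * (0.4226, -0.9063) = (0.0000 + 2.5357, -9.2000 + -5.4378) = (2.5357, -14.6378)
link 2: phi[2] = -90 + 25 + 140 = 75 deg
  cos(75 deg) = 0.2588, sin(75 deg) = 0.9659
  joint[3] = (2.5357, -14.6378) + 3.8 * (0.2588, 0.9659) = (2.5357 + 0.9835, -14.6378 + 3.6705) = (3.5192, -10.9673)
End effector: (3.5192, -10.9673)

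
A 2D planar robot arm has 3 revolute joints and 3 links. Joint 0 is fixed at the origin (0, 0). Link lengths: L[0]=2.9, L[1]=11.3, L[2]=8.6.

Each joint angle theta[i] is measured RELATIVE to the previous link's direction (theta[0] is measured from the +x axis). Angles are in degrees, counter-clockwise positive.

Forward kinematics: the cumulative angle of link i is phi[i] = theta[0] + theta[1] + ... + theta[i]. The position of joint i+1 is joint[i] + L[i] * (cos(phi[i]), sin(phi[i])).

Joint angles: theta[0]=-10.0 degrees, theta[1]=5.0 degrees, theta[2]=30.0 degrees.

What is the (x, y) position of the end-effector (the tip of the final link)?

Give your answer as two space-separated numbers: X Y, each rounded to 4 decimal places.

Answer: 21.9072 2.1461

Derivation:
joint[0] = (0.0000, 0.0000)  (base)
link 0: phi[0] = -10 = -10 deg
  cos(-10 deg) = 0.9848, sin(-10 deg) = -0.1736
  joint[1] = (0.0000, 0.0000) + 2.9 * (0.9848, -0.1736) = (0.0000 + 2.8559, 0.0000 + -0.5036) = (2.8559, -0.5036)
link 1: phi[1] = -10 + 5 = -5 deg
  cos(-5 deg) = 0.9962, sin(-5 deg) = -0.0872
  joint[2] = (2.8559, -0.5036) + 11.3 * (0.9962, -0.0872) = (2.8559 + 11.2570, -0.5036 + -0.9849) = (14.1129, -1.4884)
link 2: phi[2] = -10 + 5 + 30 = 25 deg
  cos(25 deg) = 0.9063, sin(25 deg) = 0.4226
  joint[3] = (14.1129, -1.4884) + 8.6 * (0.9063, 0.4226) = (14.1129 + 7.7942, -1.4884 + 3.6345) = (21.9072, 2.1461)
End effector: (21.9072, 2.1461)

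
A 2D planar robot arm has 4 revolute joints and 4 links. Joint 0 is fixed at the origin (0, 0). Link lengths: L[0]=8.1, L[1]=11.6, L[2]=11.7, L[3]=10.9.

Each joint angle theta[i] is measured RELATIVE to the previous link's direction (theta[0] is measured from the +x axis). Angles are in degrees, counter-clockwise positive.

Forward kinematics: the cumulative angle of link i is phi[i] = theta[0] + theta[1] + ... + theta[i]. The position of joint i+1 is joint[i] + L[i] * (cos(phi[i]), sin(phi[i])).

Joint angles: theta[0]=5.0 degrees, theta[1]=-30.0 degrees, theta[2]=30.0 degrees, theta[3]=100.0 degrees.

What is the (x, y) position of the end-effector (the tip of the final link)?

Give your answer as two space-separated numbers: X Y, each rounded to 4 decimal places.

Answer: 27.4167 7.3519

Derivation:
joint[0] = (0.0000, 0.0000)  (base)
link 0: phi[0] = 5 = 5 deg
  cos(5 deg) = 0.9962, sin(5 deg) = 0.0872
  joint[1] = (0.0000, 0.0000) + 8.1 * (0.9962, 0.0872) = (0.0000 + 8.0692, 0.0000 + 0.7060) = (8.0692, 0.7060)
link 1: phi[1] = 5 + -30 = -25 deg
  cos(-25 deg) = 0.9063, sin(-25 deg) = -0.4226
  joint[2] = (8.0692, 0.7060) + 11.6 * (0.9063, -0.4226) = (8.0692 + 10.5132, 0.7060 + -4.9024) = (18.5823, -4.1964)
link 2: phi[2] = 5 + -30 + 30 = 5 deg
  cos(5 deg) = 0.9962, sin(5 deg) = 0.0872
  joint[3] = (18.5823, -4.1964) + 11.7 * (0.9962, 0.0872) = (18.5823 + 11.6555, -4.1964 + 1.0197) = (30.2378, -3.1767)
link 3: phi[3] = 5 + -30 + 30 + 100 = 105 deg
  cos(105 deg) = -0.2588, sin(105 deg) = 0.9659
  joint[4] = (30.2378, -3.1767) + 10.9 * (-0.2588, 0.9659) = (30.2378 + -2.8211, -3.1767 + 10.5286) = (27.4167, 7.3519)
End effector: (27.4167, 7.3519)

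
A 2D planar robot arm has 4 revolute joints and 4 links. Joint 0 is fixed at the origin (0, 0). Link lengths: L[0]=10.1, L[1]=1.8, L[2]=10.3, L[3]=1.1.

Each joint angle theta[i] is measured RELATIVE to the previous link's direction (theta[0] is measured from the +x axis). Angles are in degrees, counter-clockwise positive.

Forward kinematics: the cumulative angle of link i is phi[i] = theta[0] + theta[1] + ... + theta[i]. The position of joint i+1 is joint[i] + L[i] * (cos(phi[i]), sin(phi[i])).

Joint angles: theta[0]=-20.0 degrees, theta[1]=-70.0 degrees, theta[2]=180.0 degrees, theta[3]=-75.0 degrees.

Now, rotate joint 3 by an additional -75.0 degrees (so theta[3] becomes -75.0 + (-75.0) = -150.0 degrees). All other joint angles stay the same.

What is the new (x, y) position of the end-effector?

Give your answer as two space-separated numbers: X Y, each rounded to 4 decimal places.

joint[0] = (0.0000, 0.0000)  (base)
link 0: phi[0] = -20 = -20 deg
  cos(-20 deg) = 0.9397, sin(-20 deg) = -0.3420
  joint[1] = (0.0000, 0.0000) + 10.1 * (0.9397, -0.3420) = (0.0000 + 9.4909, 0.0000 + -3.4544) = (9.4909, -3.4544)
link 1: phi[1] = -20 + -70 = -90 deg
  cos(-90 deg) = 0.0000, sin(-90 deg) = -1.0000
  joint[2] = (9.4909, -3.4544) + 1.8 * (0.0000, -1.0000) = (9.4909 + 0.0000, -3.4544 + -1.8000) = (9.4909, -5.2544)
link 2: phi[2] = -20 + -70 + 180 = 90 deg
  cos(90 deg) = 0.0000, sin(90 deg) = 1.0000
  joint[3] = (9.4909, -5.2544) + 10.3 * (0.0000, 1.0000) = (9.4909 + 0.0000, -5.2544 + 10.3000) = (9.4909, 5.0456)
link 3: phi[3] = -20 + -70 + 180 + -150 = -60 deg
  cos(-60 deg) = 0.5000, sin(-60 deg) = -0.8660
  joint[4] = (9.4909, 5.0456) + 1.1 * (0.5000, -0.8660) = (9.4909 + 0.5500, 5.0456 + -0.9526) = (10.0409, 4.0930)
End effector: (10.0409, 4.0930)

Answer: 10.0409 4.0930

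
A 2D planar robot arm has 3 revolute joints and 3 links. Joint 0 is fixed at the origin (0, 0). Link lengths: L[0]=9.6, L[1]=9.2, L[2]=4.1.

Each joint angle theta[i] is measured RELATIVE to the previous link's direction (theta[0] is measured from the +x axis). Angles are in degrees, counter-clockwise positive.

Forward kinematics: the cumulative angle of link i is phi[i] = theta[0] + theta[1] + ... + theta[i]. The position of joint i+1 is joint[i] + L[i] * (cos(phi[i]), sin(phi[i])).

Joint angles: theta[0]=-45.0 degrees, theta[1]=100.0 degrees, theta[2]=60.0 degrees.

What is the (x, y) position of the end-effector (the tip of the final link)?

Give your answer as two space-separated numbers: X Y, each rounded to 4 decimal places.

Answer: 10.3324 4.4638

Derivation:
joint[0] = (0.0000, 0.0000)  (base)
link 0: phi[0] = -45 = -45 deg
  cos(-45 deg) = 0.7071, sin(-45 deg) = -0.7071
  joint[1] = (0.0000, 0.0000) + 9.6 * (0.7071, -0.7071) = (0.0000 + 6.7882, 0.0000 + -6.7882) = (6.7882, -6.7882)
link 1: phi[1] = -45 + 100 = 55 deg
  cos(55 deg) = 0.5736, sin(55 deg) = 0.8192
  joint[2] = (6.7882, -6.7882) + 9.2 * (0.5736, 0.8192) = (6.7882 + 5.2769, -6.7882 + 7.5362) = (12.0651, 0.7480)
link 2: phi[2] = -45 + 100 + 60 = 115 deg
  cos(115 deg) = -0.4226, sin(115 deg) = 0.9063
  joint[3] = (12.0651, 0.7480) + 4.1 * (-0.4226, 0.9063) = (12.0651 + -1.7327, 0.7480 + 3.7159) = (10.3324, 4.4638)
End effector: (10.3324, 4.4638)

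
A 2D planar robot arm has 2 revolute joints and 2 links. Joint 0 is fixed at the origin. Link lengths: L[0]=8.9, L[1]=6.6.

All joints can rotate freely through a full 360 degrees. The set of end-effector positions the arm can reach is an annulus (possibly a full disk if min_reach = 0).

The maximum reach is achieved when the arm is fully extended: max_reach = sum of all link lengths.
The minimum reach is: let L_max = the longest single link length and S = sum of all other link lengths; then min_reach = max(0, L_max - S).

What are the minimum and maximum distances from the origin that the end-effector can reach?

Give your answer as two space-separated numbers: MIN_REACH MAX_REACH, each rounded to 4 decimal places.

Answer: 2.3000 15.5000

Derivation:
Link lengths: [8.9, 6.6]
max_reach = 8.9 + 6.6 = 15.5
L_max = max([8.9, 6.6]) = 8.9
S (sum of others) = 15.5 - 8.9 = 6.6
min_reach = max(0, 8.9 - 6.6) = max(0, 2.3) = 2.3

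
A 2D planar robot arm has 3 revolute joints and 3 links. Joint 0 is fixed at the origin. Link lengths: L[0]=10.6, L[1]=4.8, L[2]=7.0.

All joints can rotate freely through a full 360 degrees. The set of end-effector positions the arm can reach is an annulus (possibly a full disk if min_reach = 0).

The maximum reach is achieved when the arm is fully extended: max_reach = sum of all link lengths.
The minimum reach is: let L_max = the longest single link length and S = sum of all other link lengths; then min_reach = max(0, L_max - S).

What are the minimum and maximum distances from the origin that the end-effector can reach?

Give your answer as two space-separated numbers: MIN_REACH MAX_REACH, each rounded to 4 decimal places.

Link lengths: [10.6, 4.8, 7.0]
max_reach = 10.6 + 4.8 + 7 = 22.4
L_max = max([10.6, 4.8, 7.0]) = 10.6
S (sum of others) = 22.4 - 10.6 = 11.8
min_reach = max(0, 10.6 - 11.8) = max(0, -1.2) = 0

Answer: 0.0000 22.4000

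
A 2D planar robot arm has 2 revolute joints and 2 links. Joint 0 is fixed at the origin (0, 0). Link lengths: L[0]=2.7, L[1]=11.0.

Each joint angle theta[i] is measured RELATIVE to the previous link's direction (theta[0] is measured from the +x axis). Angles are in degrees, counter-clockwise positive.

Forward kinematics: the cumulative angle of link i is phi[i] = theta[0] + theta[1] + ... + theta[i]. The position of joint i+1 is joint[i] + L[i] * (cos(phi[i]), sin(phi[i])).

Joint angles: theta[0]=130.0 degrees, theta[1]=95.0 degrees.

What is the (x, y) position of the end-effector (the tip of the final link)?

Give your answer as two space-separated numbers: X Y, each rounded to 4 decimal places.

joint[0] = (0.0000, 0.0000)  (base)
link 0: phi[0] = 130 = 130 deg
  cos(130 deg) = -0.6428, sin(130 deg) = 0.7660
  joint[1] = (0.0000, 0.0000) + 2.7 * (-0.6428, 0.7660) = (0.0000 + -1.7355, 0.0000 + 2.0683) = (-1.7355, 2.0683)
link 1: phi[1] = 130 + 95 = 225 deg
  cos(225 deg) = -0.7071, sin(225 deg) = -0.7071
  joint[2] = (-1.7355, 2.0683) + 11 * (-0.7071, -0.7071) = (-1.7355 + -7.7782, 2.0683 + -7.7782) = (-9.5137, -5.7099)
End effector: (-9.5137, -5.7099)

Answer: -9.5137 -5.7099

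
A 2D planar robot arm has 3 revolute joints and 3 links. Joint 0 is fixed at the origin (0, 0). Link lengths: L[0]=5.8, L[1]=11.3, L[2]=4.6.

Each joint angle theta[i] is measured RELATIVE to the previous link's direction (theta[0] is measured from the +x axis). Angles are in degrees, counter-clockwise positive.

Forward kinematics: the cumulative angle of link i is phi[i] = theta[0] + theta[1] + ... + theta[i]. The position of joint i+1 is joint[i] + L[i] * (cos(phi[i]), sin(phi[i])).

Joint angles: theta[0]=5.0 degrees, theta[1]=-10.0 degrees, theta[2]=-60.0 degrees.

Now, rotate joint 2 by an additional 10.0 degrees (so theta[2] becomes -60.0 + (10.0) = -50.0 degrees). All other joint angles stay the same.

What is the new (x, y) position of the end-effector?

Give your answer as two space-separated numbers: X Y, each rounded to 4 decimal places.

Answer: 19.6734 -4.2475

Derivation:
joint[0] = (0.0000, 0.0000)  (base)
link 0: phi[0] = 5 = 5 deg
  cos(5 deg) = 0.9962, sin(5 deg) = 0.0872
  joint[1] = (0.0000, 0.0000) + 5.8 * (0.9962, 0.0872) = (0.0000 + 5.7779, 0.0000 + 0.5055) = (5.7779, 0.5055)
link 1: phi[1] = 5 + -10 = -5 deg
  cos(-5 deg) = 0.9962, sin(-5 deg) = -0.0872
  joint[2] = (5.7779, 0.5055) + 11.3 * (0.9962, -0.0872) = (5.7779 + 11.2570, 0.5055 + -0.9849) = (17.0349, -0.4794)
link 2: phi[2] = 5 + -10 + -50 = -55 deg
  cos(-55 deg) = 0.5736, sin(-55 deg) = -0.8192
  joint[3] = (17.0349, -0.4794) + 4.6 * (0.5736, -0.8192) = (17.0349 + 2.6385, -0.4794 + -3.7681) = (19.6734, -4.2475)
End effector: (19.6734, -4.2475)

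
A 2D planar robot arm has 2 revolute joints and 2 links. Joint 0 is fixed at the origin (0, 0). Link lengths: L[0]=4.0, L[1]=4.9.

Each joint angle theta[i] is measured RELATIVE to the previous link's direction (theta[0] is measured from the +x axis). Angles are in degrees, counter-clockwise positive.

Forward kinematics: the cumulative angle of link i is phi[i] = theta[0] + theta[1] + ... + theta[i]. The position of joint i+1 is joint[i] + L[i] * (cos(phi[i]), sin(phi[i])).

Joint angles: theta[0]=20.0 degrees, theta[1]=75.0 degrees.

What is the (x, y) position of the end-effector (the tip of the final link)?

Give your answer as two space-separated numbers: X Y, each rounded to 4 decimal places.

joint[0] = (0.0000, 0.0000)  (base)
link 0: phi[0] = 20 = 20 deg
  cos(20 deg) = 0.9397, sin(20 deg) = 0.3420
  joint[1] = (0.0000, 0.0000) + 4 * (0.9397, 0.3420) = (0.0000 + 3.7588, 0.0000 + 1.3681) = (3.7588, 1.3681)
link 1: phi[1] = 20 + 75 = 95 deg
  cos(95 deg) = -0.0872, sin(95 deg) = 0.9962
  joint[2] = (3.7588, 1.3681) + 4.9 * (-0.0872, 0.9962) = (3.7588 + -0.4271, 1.3681 + 4.8814) = (3.3317, 6.2494)
End effector: (3.3317, 6.2494)

Answer: 3.3317 6.2494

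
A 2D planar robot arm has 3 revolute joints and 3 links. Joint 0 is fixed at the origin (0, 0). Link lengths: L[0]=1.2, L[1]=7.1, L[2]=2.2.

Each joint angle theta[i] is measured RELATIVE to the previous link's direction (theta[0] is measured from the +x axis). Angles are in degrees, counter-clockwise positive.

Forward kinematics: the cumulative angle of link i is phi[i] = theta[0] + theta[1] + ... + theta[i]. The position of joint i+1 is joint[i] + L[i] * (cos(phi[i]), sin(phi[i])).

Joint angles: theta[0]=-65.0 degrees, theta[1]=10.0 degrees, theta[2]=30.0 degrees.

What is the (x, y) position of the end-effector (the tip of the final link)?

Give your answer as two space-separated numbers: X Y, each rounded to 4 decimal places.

joint[0] = (0.0000, 0.0000)  (base)
link 0: phi[0] = -65 = -65 deg
  cos(-65 deg) = 0.4226, sin(-65 deg) = -0.9063
  joint[1] = (0.0000, 0.0000) + 1.2 * (0.4226, -0.9063) = (0.0000 + 0.5071, 0.0000 + -1.0876) = (0.5071, -1.0876)
link 1: phi[1] = -65 + 10 = -55 deg
  cos(-55 deg) = 0.5736, sin(-55 deg) = -0.8192
  joint[2] = (0.5071, -1.0876) + 7.1 * (0.5736, -0.8192) = (0.5071 + 4.0724, -1.0876 + -5.8160) = (4.5795, -6.9035)
link 2: phi[2] = -65 + 10 + 30 = -25 deg
  cos(-25 deg) = 0.9063, sin(-25 deg) = -0.4226
  joint[3] = (4.5795, -6.9035) + 2.2 * (0.9063, -0.4226) = (4.5795 + 1.9939, -6.9035 + -0.9298) = (6.5734, -7.8333)
End effector: (6.5734, -7.8333)

Answer: 6.5734 -7.8333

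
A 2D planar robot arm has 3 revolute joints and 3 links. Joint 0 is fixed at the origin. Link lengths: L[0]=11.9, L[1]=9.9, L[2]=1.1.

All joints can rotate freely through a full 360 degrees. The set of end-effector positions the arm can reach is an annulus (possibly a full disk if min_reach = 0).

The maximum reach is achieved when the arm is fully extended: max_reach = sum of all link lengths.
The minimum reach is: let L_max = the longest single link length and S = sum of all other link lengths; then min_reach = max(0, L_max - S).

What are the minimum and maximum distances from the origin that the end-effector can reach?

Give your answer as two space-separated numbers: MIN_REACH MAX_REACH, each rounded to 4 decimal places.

Link lengths: [11.9, 9.9, 1.1]
max_reach = 11.9 + 9.9 + 1.1 = 22.9
L_max = max([11.9, 9.9, 1.1]) = 11.9
S (sum of others) = 22.9 - 11.9 = 11
min_reach = max(0, 11.9 - 11) = max(0, 0.9) = 0.9

Answer: 0.9000 22.9000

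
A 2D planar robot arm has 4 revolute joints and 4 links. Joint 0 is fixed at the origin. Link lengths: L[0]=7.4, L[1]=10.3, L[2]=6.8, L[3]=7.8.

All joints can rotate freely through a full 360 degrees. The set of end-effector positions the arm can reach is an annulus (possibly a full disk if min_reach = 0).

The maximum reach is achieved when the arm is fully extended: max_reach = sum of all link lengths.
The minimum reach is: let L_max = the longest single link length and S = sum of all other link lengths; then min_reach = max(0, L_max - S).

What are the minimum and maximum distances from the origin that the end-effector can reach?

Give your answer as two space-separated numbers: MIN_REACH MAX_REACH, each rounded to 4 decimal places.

Answer: 0.0000 32.3000

Derivation:
Link lengths: [7.4, 10.3, 6.8, 7.8]
max_reach = 7.4 + 10.3 + 6.8 + 7.8 = 32.3
L_max = max([7.4, 10.3, 6.8, 7.8]) = 10.3
S (sum of others) = 32.3 - 10.3 = 22
min_reach = max(0, 10.3 - 22) = max(0, -11.7) = 0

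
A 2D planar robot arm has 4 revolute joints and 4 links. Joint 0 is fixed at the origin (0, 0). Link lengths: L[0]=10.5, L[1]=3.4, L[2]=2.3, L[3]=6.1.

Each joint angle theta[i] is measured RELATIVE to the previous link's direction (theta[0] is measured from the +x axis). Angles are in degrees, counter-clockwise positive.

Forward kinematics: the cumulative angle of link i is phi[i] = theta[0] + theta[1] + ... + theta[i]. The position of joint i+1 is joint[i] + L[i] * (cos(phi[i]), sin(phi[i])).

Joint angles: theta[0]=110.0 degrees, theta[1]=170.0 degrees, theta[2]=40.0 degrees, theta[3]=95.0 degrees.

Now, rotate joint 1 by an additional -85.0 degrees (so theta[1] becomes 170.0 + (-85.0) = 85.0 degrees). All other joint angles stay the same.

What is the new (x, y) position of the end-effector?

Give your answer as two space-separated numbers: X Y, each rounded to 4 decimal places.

Answer: -2.9118 4.0527

Derivation:
joint[0] = (0.0000, 0.0000)  (base)
link 0: phi[0] = 110 = 110 deg
  cos(110 deg) = -0.3420, sin(110 deg) = 0.9397
  joint[1] = (0.0000, 0.0000) + 10.5 * (-0.3420, 0.9397) = (0.0000 + -3.5912, 0.0000 + 9.8668) = (-3.5912, 9.8668)
link 1: phi[1] = 110 + 85 = 195 deg
  cos(195 deg) = -0.9659, sin(195 deg) = -0.2588
  joint[2] = (-3.5912, 9.8668) + 3.4 * (-0.9659, -0.2588) = (-3.5912 + -3.2841, 9.8668 + -0.8800) = (-6.8754, 8.9868)
link 2: phi[2] = 110 + 85 + 40 = 235 deg
  cos(235 deg) = -0.5736, sin(235 deg) = -0.8192
  joint[3] = (-6.8754, 8.9868) + 2.3 * (-0.5736, -0.8192) = (-6.8754 + -1.3192, 8.9868 + -1.8840) = (-8.1946, 7.1027)
link 3: phi[3] = 110 + 85 + 40 + 95 = 330 deg
  cos(330 deg) = 0.8660, sin(330 deg) = -0.5000
  joint[4] = (-8.1946, 7.1027) + 6.1 * (0.8660, -0.5000) = (-8.1946 + 5.2828, 7.1027 + -3.0500) = (-2.9118, 4.0527)
End effector: (-2.9118, 4.0527)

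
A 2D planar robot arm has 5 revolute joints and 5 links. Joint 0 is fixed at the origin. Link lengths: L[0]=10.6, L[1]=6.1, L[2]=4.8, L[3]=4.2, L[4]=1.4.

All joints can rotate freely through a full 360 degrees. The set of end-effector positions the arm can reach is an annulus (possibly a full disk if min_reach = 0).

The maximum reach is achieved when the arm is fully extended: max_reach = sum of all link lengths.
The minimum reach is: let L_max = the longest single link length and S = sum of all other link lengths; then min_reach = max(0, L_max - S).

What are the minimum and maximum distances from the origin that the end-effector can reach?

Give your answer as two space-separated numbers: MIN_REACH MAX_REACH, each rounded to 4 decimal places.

Answer: 0.0000 27.1000

Derivation:
Link lengths: [10.6, 6.1, 4.8, 4.2, 1.4]
max_reach = 10.6 + 6.1 + 4.8 + 4.2 + 1.4 = 27.1
L_max = max([10.6, 6.1, 4.8, 4.2, 1.4]) = 10.6
S (sum of others) = 27.1 - 10.6 = 16.5
min_reach = max(0, 10.6 - 16.5) = max(0, -5.9) = 0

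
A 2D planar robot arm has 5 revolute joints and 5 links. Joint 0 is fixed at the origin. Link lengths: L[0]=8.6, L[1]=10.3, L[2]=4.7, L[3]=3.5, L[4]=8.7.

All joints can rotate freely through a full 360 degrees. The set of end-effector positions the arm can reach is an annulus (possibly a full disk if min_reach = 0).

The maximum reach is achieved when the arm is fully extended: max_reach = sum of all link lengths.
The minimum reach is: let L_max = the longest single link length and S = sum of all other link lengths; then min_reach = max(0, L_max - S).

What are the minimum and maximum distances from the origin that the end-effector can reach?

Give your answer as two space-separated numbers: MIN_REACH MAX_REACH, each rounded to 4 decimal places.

Link lengths: [8.6, 10.3, 4.7, 3.5, 8.7]
max_reach = 8.6 + 10.3 + 4.7 + 3.5 + 8.7 = 35.8
L_max = max([8.6, 10.3, 4.7, 3.5, 8.7]) = 10.3
S (sum of others) = 35.8 - 10.3 = 25.5
min_reach = max(0, 10.3 - 25.5) = max(0, -15.2) = 0

Answer: 0.0000 35.8000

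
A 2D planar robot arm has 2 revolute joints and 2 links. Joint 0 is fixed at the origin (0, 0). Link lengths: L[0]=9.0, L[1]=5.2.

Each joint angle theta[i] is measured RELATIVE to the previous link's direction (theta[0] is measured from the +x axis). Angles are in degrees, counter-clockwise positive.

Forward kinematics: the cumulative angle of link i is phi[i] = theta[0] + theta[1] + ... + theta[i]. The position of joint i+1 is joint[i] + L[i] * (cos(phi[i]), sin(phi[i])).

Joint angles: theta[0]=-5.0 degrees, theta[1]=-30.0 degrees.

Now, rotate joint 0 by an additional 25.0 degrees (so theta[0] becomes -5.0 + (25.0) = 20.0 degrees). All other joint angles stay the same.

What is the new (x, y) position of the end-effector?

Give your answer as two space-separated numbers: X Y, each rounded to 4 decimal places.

Answer: 13.5782 2.1752

Derivation:
joint[0] = (0.0000, 0.0000)  (base)
link 0: phi[0] = 20 = 20 deg
  cos(20 deg) = 0.9397, sin(20 deg) = 0.3420
  joint[1] = (0.0000, 0.0000) + 9 * (0.9397, 0.3420) = (0.0000 + 8.4572, 0.0000 + 3.0782) = (8.4572, 3.0782)
link 1: phi[1] = 20 + -30 = -10 deg
  cos(-10 deg) = 0.9848, sin(-10 deg) = -0.1736
  joint[2] = (8.4572, 3.0782) + 5.2 * (0.9848, -0.1736) = (8.4572 + 5.1210, 3.0782 + -0.9030) = (13.5782, 2.1752)
End effector: (13.5782, 2.1752)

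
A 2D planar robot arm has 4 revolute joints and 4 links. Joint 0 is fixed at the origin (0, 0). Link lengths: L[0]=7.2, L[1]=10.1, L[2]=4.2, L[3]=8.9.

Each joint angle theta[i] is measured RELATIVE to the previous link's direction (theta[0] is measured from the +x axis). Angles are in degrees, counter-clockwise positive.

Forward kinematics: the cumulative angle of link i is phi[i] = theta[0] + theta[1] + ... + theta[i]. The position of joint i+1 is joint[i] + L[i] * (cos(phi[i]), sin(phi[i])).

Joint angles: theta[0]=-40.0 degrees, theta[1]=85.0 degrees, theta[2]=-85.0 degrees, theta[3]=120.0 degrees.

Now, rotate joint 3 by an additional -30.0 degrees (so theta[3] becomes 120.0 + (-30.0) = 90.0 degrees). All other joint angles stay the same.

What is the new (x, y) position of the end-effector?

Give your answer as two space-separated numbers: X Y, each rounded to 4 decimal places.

Answer: 21.5955 6.6318

Derivation:
joint[0] = (0.0000, 0.0000)  (base)
link 0: phi[0] = -40 = -40 deg
  cos(-40 deg) = 0.7660, sin(-40 deg) = -0.6428
  joint[1] = (0.0000, 0.0000) + 7.2 * (0.7660, -0.6428) = (0.0000 + 5.5155, 0.0000 + -4.6281) = (5.5155, -4.6281)
link 1: phi[1] = -40 + 85 = 45 deg
  cos(45 deg) = 0.7071, sin(45 deg) = 0.7071
  joint[2] = (5.5155, -4.6281) + 10.1 * (0.7071, 0.7071) = (5.5155 + 7.1418, -4.6281 + 7.1418) = (12.6573, 2.5137)
link 2: phi[2] = -40 + 85 + -85 = -40 deg
  cos(-40 deg) = 0.7660, sin(-40 deg) = -0.6428
  joint[3] = (12.6573, 2.5137) + 4.2 * (0.7660, -0.6428) = (12.6573 + 3.2174, 2.5137 + -2.6997) = (15.8747, -0.1860)
link 3: phi[3] = -40 + 85 + -85 + 90 = 50 deg
  cos(50 deg) = 0.6428, sin(50 deg) = 0.7660
  joint[4] = (15.8747, -0.1860) + 8.9 * (0.6428, 0.7660) = (15.8747 + 5.7208, -0.1860 + 6.8178) = (21.5955, 6.6318)
End effector: (21.5955, 6.6318)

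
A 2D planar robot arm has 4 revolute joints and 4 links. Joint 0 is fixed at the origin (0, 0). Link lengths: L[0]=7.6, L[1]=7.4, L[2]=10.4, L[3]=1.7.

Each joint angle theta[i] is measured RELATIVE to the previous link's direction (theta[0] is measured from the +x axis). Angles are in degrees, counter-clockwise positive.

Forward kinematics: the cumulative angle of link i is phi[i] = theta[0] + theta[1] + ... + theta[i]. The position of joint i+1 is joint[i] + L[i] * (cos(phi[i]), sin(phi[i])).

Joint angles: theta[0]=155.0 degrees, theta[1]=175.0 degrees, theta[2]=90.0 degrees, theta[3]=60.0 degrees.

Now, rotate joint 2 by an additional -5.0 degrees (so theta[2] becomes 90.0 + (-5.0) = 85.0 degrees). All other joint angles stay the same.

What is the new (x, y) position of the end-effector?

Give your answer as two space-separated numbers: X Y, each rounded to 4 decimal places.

joint[0] = (0.0000, 0.0000)  (base)
link 0: phi[0] = 155 = 155 deg
  cos(155 deg) = -0.9063, sin(155 deg) = 0.4226
  joint[1] = (0.0000, 0.0000) + 7.6 * (-0.9063, 0.4226) = (0.0000 + -6.8879, 0.0000 + 3.2119) = (-6.8879, 3.2119)
link 1: phi[1] = 155 + 175 = 330 deg
  cos(330 deg) = 0.8660, sin(330 deg) = -0.5000
  joint[2] = (-6.8879, 3.2119) + 7.4 * (0.8660, -0.5000) = (-6.8879 + 6.4086, 3.2119 + -3.7000) = (-0.4794, -0.4881)
link 2: phi[2] = 155 + 175 + 85 = 415 deg
  cos(415 deg) = 0.5736, sin(415 deg) = 0.8192
  joint[3] = (-0.4794, -0.4881) + 10.4 * (0.5736, 0.8192) = (-0.4794 + 5.9652, -0.4881 + 8.5192) = (5.4858, 8.0311)
link 3: phi[3] = 155 + 175 + 85 + 60 = 475 deg
  cos(475 deg) = -0.4226, sin(475 deg) = 0.9063
  joint[4] = (5.4858, 8.0311) + 1.7 * (-0.4226, 0.9063) = (5.4858 + -0.7185, 8.0311 + 1.5407) = (4.7674, 9.5718)
End effector: (4.7674, 9.5718)

Answer: 4.7674 9.5718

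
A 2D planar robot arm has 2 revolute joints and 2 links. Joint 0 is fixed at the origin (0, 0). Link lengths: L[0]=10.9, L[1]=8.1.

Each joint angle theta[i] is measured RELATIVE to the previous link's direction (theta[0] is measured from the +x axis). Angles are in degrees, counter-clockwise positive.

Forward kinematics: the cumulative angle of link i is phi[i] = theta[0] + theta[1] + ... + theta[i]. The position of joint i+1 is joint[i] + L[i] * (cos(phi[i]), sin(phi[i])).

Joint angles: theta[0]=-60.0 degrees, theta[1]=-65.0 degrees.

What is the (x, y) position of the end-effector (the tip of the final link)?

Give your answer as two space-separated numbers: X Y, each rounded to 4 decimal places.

Answer: 0.8040 -16.0748

Derivation:
joint[0] = (0.0000, 0.0000)  (base)
link 0: phi[0] = -60 = -60 deg
  cos(-60 deg) = 0.5000, sin(-60 deg) = -0.8660
  joint[1] = (0.0000, 0.0000) + 10.9 * (0.5000, -0.8660) = (0.0000 + 5.4500, 0.0000 + -9.4397) = (5.4500, -9.4397)
link 1: phi[1] = -60 + -65 = -125 deg
  cos(-125 deg) = -0.5736, sin(-125 deg) = -0.8192
  joint[2] = (5.4500, -9.4397) + 8.1 * (-0.5736, -0.8192) = (5.4500 + -4.6460, -9.4397 + -6.6351) = (0.8040, -16.0748)
End effector: (0.8040, -16.0748)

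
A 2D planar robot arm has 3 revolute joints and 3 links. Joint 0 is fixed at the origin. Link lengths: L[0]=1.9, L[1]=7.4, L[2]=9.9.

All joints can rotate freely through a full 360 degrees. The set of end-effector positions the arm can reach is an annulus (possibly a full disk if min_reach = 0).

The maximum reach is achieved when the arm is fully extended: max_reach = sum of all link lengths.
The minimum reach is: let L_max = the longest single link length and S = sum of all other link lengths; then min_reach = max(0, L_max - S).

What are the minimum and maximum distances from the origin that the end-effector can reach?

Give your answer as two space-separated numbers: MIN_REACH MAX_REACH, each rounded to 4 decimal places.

Answer: 0.6000 19.2000

Derivation:
Link lengths: [1.9, 7.4, 9.9]
max_reach = 1.9 + 7.4 + 9.9 = 19.2
L_max = max([1.9, 7.4, 9.9]) = 9.9
S (sum of others) = 19.2 - 9.9 = 9.3
min_reach = max(0, 9.9 - 9.3) = max(0, 0.6) = 0.6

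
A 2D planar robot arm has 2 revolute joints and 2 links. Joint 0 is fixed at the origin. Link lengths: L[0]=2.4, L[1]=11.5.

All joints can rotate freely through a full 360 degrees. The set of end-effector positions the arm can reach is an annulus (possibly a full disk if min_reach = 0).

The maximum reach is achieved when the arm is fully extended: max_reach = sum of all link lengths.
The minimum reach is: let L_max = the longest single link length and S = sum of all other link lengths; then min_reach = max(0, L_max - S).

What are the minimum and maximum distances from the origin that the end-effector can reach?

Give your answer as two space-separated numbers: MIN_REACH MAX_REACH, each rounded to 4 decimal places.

Answer: 9.1000 13.9000

Derivation:
Link lengths: [2.4, 11.5]
max_reach = 2.4 + 11.5 = 13.9
L_max = max([2.4, 11.5]) = 11.5
S (sum of others) = 13.9 - 11.5 = 2.4
min_reach = max(0, 11.5 - 2.4) = max(0, 9.1) = 9.1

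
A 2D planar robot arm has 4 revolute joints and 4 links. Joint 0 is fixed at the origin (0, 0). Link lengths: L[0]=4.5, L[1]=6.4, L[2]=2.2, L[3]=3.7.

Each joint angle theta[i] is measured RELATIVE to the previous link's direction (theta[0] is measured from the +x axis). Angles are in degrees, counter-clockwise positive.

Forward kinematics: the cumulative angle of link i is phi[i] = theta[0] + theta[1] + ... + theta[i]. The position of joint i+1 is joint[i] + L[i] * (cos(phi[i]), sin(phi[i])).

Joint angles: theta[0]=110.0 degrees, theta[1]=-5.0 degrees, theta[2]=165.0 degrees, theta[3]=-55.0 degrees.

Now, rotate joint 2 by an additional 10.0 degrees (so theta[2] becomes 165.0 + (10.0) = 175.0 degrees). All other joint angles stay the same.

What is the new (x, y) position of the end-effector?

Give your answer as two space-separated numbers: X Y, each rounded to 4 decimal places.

Answer: -5.4298 5.6277

Derivation:
joint[0] = (0.0000, 0.0000)  (base)
link 0: phi[0] = 110 = 110 deg
  cos(110 deg) = -0.3420, sin(110 deg) = 0.9397
  joint[1] = (0.0000, 0.0000) + 4.5 * (-0.3420, 0.9397) = (0.0000 + -1.5391, 0.0000 + 4.2286) = (-1.5391, 4.2286)
link 1: phi[1] = 110 + -5 = 105 deg
  cos(105 deg) = -0.2588, sin(105 deg) = 0.9659
  joint[2] = (-1.5391, 4.2286) + 6.4 * (-0.2588, 0.9659) = (-1.5391 + -1.6564, 4.2286 + 6.1819) = (-3.1955, 10.4105)
link 2: phi[2] = 110 + -5 + 175 = 280 deg
  cos(280 deg) = 0.1736, sin(280 deg) = -0.9848
  joint[3] = (-3.1955, 10.4105) + 2.2 * (0.1736, -0.9848) = (-3.1955 + 0.3820, 10.4105 + -2.1666) = (-2.8135, 8.2440)
link 3: phi[3] = 110 + -5 + 175 + -55 = 225 deg
  cos(225 deg) = -0.7071, sin(225 deg) = -0.7071
  joint[4] = (-2.8135, 8.2440) + 3.7 * (-0.7071, -0.7071) = (-2.8135 + -2.6163, 8.2440 + -2.6163) = (-5.4298, 5.6277)
End effector: (-5.4298, 5.6277)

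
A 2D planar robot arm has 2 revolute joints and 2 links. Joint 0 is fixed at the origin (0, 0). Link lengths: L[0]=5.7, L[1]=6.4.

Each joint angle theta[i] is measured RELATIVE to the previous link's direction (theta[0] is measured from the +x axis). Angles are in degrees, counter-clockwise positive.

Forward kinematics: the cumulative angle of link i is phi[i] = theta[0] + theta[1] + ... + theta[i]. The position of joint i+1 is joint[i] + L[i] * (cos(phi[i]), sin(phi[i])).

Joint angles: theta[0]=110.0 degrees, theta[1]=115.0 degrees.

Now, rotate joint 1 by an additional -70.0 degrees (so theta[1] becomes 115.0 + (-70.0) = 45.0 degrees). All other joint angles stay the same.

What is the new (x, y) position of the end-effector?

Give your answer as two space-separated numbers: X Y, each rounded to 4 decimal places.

joint[0] = (0.0000, 0.0000)  (base)
link 0: phi[0] = 110 = 110 deg
  cos(110 deg) = -0.3420, sin(110 deg) = 0.9397
  joint[1] = (0.0000, 0.0000) + 5.7 * (-0.3420, 0.9397) = (0.0000 + -1.9495, 0.0000 + 5.3562) = (-1.9495, 5.3562)
link 1: phi[1] = 110 + 45 = 155 deg
  cos(155 deg) = -0.9063, sin(155 deg) = 0.4226
  joint[2] = (-1.9495, 5.3562) + 6.4 * (-0.9063, 0.4226) = (-1.9495 + -5.8004, 5.3562 + 2.7048) = (-7.7499, 8.0610)
End effector: (-7.7499, 8.0610)

Answer: -7.7499 8.0610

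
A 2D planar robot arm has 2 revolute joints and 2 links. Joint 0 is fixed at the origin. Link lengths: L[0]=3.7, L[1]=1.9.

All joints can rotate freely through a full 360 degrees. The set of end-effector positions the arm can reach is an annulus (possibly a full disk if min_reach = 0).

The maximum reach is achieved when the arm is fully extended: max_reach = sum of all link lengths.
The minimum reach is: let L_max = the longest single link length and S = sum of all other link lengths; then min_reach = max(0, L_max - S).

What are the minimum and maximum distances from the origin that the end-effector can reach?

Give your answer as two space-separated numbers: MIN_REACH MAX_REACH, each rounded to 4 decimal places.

Link lengths: [3.7, 1.9]
max_reach = 3.7 + 1.9 = 5.6
L_max = max([3.7, 1.9]) = 3.7
S (sum of others) = 5.6 - 3.7 = 1.9
min_reach = max(0, 3.7 - 1.9) = max(0, 1.8) = 1.8

Answer: 1.8000 5.6000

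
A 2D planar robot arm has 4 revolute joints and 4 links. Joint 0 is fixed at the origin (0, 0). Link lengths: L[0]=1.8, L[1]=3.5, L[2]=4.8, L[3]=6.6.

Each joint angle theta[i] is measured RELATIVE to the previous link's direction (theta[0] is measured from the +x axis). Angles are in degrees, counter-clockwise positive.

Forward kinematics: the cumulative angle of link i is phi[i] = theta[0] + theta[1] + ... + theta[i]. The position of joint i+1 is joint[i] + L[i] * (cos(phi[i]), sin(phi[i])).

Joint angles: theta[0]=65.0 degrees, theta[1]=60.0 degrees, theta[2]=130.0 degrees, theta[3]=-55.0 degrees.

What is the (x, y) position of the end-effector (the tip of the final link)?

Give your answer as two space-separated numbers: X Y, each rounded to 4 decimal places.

joint[0] = (0.0000, 0.0000)  (base)
link 0: phi[0] = 65 = 65 deg
  cos(65 deg) = 0.4226, sin(65 deg) = 0.9063
  joint[1] = (0.0000, 0.0000) + 1.8 * (0.4226, 0.9063) = (0.0000 + 0.7607, 0.0000 + 1.6314) = (0.7607, 1.6314)
link 1: phi[1] = 65 + 60 = 125 deg
  cos(125 deg) = -0.5736, sin(125 deg) = 0.8192
  joint[2] = (0.7607, 1.6314) + 3.5 * (-0.5736, 0.8192) = (0.7607 + -2.0075, 1.6314 + 2.8670) = (-1.2468, 4.4984)
link 2: phi[2] = 65 + 60 + 130 = 255 deg
  cos(255 deg) = -0.2588, sin(255 deg) = -0.9659
  joint[3] = (-1.2468, 4.4984) + 4.8 * (-0.2588, -0.9659) = (-1.2468 + -1.2423, 4.4984 + -4.6364) = (-2.4891, -0.1381)
link 3: phi[3] = 65 + 60 + 130 + -55 = 200 deg
  cos(200 deg) = -0.9397, sin(200 deg) = -0.3420
  joint[4] = (-2.4891, -0.1381) + 6.6 * (-0.9397, -0.3420) = (-2.4891 + -6.2020, -0.1381 + -2.2573) = (-8.6911, -2.3954)
End effector: (-8.6911, -2.3954)

Answer: -8.6911 -2.3954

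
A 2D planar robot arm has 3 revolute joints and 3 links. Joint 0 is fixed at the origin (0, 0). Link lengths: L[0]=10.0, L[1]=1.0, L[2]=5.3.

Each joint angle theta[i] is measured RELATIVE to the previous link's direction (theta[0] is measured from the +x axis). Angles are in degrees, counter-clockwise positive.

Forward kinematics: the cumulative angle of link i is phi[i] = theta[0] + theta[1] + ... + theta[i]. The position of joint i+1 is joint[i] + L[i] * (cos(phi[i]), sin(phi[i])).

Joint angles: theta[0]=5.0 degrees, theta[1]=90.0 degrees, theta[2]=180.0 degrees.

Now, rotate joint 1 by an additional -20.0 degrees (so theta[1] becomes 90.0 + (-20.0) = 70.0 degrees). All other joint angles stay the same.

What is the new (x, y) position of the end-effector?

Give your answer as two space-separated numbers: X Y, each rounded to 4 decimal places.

joint[0] = (0.0000, 0.0000)  (base)
link 0: phi[0] = 5 = 5 deg
  cos(5 deg) = 0.9962, sin(5 deg) = 0.0872
  joint[1] = (0.0000, 0.0000) + 10 * (0.9962, 0.0872) = (0.0000 + 9.9619, 0.0000 + 0.8716) = (9.9619, 0.8716)
link 1: phi[1] = 5 + 70 = 75 deg
  cos(75 deg) = 0.2588, sin(75 deg) = 0.9659
  joint[2] = (9.9619, 0.8716) + 1 * (0.2588, 0.9659) = (9.9619 + 0.2588, 0.8716 + 0.9659) = (10.2208, 1.8375)
link 2: phi[2] = 5 + 70 + 180 = 255 deg
  cos(255 deg) = -0.2588, sin(255 deg) = -0.9659
  joint[3] = (10.2208, 1.8375) + 5.3 * (-0.2588, -0.9659) = (10.2208 + -1.3717, 1.8375 + -5.1194) = (8.8490, -3.2819)
End effector: (8.8490, -3.2819)

Answer: 8.8490 -3.2819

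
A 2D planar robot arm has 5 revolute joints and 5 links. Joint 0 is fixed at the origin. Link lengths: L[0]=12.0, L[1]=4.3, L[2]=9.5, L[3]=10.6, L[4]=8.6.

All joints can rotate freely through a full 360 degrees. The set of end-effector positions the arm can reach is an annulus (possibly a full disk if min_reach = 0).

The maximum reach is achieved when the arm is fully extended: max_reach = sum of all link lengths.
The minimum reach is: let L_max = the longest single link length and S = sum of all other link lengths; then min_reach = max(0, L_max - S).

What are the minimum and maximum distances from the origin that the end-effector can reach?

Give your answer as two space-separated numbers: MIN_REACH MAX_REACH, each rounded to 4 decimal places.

Link lengths: [12.0, 4.3, 9.5, 10.6, 8.6]
max_reach = 12 + 4.3 + 9.5 + 10.6 + 8.6 = 45
L_max = max([12.0, 4.3, 9.5, 10.6, 8.6]) = 12
S (sum of others) = 45 - 12 = 33
min_reach = max(0, 12 - 33) = max(0, -21) = 0

Answer: 0.0000 45.0000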